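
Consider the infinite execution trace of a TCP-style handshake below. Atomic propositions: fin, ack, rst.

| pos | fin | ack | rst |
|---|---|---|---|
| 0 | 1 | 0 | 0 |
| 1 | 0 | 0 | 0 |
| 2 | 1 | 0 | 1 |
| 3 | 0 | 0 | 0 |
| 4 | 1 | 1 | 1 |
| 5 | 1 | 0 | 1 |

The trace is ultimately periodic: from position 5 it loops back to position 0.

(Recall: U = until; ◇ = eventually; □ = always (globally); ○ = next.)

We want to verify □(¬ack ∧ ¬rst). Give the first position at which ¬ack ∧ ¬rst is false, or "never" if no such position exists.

2

Check ¬ack ∧ ¬rst at each position in order: 0 ✓, 1 ✓.
At position 2 the labels are {fin, rst}, so ¬ack ∧ ¬rst is false there. This is the first violation.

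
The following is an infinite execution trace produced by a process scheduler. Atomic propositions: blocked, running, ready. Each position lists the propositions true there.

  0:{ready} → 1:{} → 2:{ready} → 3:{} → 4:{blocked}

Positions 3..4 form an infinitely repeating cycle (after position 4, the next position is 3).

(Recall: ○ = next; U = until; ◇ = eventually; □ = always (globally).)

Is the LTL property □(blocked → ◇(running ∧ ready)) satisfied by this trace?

blocked → ◇(running ∧ ready) must hold at every position from 0 onward. It fails at position 4, so □(blocked → ◇(running ∧ ready)) is false.
Positions where blocked holds: 4.
Check ◇(running ∧ ready) at each: 4→fails.

Does not hold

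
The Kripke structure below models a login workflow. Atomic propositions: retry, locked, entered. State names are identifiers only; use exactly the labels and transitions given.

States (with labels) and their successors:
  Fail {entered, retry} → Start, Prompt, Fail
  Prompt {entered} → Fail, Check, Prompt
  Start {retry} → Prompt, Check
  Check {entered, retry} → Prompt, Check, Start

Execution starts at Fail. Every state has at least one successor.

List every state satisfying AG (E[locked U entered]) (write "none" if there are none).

States satisfying E[locked U entered]: {Fail, Prompt, Check}.
States satisfying AG (E[locked U entered]): ∅.

none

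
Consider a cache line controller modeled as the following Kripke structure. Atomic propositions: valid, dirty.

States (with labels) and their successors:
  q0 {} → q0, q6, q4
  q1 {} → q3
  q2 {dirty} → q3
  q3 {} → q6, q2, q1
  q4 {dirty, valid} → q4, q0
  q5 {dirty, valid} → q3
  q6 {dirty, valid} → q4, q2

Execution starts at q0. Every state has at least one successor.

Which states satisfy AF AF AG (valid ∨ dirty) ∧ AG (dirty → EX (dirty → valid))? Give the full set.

States satisfying AF AG (valid ∨ dirty): ∅.
States satisfying AF AF AG (valid ∨ dirty): ∅.
States satisfying dirty → EX (dirty → valid): {q0, q1, q2, q3, q4, q5, q6}.
States satisfying AG (dirty → EX (dirty → valid)): {q0, q1, q2, q3, q4, q5, q6}.
States satisfying AF AF AG (valid ∨ dirty) ∧ AG (dirty → EX (dirty → valid)): ∅.

none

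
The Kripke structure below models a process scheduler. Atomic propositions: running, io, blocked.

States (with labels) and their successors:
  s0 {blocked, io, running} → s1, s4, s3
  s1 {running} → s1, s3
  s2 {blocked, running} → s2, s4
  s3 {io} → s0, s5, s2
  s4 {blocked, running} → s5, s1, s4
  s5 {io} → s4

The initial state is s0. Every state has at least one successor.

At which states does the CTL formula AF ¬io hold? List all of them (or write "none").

{s1, s2, s4, s5}

States satisfying ¬io: {s1, s2, s4}.
States satisfying AF ¬io: {s1, s2, s4, s5}.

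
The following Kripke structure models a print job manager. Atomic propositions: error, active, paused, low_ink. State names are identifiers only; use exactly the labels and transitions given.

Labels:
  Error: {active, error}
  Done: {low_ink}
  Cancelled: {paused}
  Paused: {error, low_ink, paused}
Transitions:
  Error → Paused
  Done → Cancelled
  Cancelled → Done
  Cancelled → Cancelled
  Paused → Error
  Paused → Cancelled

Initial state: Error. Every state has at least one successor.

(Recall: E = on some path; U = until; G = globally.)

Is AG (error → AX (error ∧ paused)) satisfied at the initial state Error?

Violated

States satisfying error → AX (error ∧ paused): {Error, Done, Cancelled}.
States satisfying AG (error → AX (error ∧ paused)): {Done, Cancelled}.
Paused is reachable from Error and violates error → AX (error ∧ paused), so AG fails at Error.
Error ∉ Sat(AG (error → AX (error ∧ paused))).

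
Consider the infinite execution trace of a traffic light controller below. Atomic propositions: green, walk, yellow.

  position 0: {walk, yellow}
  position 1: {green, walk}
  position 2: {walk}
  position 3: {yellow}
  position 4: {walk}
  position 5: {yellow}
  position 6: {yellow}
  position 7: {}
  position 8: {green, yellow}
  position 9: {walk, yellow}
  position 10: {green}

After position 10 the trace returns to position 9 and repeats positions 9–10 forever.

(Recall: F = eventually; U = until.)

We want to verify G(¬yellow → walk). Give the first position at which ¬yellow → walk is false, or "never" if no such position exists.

7

Check ¬yellow → walk at each position in order: 0 ✓, 1 ✓, 2 ✓, 3 ✓, 4 ✓, 5 ✓, 6 ✓.
At position 7 the labels are {}, so ¬yellow → walk is false there. This is the first violation.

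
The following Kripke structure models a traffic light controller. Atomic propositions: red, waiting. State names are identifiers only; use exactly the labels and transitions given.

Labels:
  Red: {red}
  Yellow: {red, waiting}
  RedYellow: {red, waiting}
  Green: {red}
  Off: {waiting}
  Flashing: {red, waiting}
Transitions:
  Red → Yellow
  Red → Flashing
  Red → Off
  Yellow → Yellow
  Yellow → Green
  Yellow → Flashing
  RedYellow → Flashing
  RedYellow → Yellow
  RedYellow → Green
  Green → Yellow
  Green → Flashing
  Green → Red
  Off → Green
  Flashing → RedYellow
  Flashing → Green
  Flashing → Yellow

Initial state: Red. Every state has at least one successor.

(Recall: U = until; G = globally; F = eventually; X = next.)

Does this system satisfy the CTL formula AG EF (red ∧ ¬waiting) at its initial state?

States satisfying EF (red ∧ ¬waiting): {Red, Yellow, RedYellow, Green, Off, Flashing}.
States satisfying AG EF (red ∧ ¬waiting): {Red, Yellow, RedYellow, Green, Off, Flashing}.
Every state reachable from Red satisfies EF (red ∧ ¬waiting).
Red ∈ Sat(AG EF (red ∧ ¬waiting)).

Yes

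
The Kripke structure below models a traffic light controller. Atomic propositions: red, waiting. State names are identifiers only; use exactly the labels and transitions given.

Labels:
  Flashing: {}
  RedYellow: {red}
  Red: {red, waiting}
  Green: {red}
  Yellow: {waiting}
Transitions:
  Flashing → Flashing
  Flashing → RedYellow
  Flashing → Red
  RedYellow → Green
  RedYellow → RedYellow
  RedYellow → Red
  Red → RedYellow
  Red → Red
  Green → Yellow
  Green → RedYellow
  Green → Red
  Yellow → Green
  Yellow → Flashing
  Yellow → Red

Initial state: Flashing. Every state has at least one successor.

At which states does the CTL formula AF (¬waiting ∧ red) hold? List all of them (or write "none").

States satisfying ¬waiting ∧ red: {RedYellow, Green}.
States satisfying AF (¬waiting ∧ red): {RedYellow, Green}.

{RedYellow, Green}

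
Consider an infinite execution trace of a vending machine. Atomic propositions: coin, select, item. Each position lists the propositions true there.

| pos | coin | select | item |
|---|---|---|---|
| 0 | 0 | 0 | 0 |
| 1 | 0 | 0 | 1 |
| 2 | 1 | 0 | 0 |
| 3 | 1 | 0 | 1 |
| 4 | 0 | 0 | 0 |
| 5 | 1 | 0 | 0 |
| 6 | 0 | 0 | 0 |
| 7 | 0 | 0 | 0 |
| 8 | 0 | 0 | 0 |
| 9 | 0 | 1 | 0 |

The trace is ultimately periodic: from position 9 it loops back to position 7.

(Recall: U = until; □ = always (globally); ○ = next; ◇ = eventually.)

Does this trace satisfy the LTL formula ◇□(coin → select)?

□(coin → select) holds at position 6, which is reachable from 0, so ◇□(coin → select) holds.

Holds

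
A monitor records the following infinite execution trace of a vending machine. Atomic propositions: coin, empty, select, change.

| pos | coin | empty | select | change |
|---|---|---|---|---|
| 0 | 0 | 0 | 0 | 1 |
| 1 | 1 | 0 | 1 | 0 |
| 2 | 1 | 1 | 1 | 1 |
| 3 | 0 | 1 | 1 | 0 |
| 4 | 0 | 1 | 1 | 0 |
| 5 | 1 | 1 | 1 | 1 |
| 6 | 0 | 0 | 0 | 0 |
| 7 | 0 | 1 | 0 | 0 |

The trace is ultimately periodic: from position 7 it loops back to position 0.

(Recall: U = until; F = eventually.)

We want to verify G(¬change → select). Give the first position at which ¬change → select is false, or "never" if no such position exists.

Check ¬change → select at each position in order: 0 ✓, 1 ✓, 2 ✓, 3 ✓, 4 ✓, 5 ✓.
At position 6 the labels are {}, so ¬change → select is false there. This is the first violation.

6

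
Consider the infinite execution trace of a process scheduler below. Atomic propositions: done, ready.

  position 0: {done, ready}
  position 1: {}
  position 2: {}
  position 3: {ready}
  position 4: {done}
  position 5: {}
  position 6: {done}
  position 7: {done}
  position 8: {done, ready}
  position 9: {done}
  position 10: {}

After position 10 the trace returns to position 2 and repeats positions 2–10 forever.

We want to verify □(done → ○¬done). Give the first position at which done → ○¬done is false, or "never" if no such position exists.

Check done → ○¬done at each position in order: 0 ✓, 1 ✓, 2 ✓, 3 ✓, 4 ✓, 5 ✓.
At position 6 the labels are {done} and the next position 7 has {done}, so done → ○¬done is false there. This is the first violation.

6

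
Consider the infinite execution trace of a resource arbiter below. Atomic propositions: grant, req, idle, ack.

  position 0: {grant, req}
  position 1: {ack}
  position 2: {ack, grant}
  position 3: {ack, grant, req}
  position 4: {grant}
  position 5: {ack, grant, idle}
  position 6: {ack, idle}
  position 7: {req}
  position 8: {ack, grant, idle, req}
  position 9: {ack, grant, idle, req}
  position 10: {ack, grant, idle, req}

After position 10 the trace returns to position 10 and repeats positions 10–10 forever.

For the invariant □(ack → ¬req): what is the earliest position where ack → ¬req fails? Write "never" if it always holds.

Check ack → ¬req at each position in order: 0 ✓, 1 ✓, 2 ✓.
At position 3 the labels are {ack, grant, req}, so ack → ¬req is false there. This is the first violation.

3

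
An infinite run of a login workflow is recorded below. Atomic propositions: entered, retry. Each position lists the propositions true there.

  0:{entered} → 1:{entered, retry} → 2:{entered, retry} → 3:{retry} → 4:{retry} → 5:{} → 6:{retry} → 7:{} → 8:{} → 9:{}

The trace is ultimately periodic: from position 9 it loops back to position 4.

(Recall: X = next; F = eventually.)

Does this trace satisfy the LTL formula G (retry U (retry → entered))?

retry U (retry → entered) holds at every position 0..9, and those are all positions ever visited, so G (retry U (retry → entered)) holds.

Satisfied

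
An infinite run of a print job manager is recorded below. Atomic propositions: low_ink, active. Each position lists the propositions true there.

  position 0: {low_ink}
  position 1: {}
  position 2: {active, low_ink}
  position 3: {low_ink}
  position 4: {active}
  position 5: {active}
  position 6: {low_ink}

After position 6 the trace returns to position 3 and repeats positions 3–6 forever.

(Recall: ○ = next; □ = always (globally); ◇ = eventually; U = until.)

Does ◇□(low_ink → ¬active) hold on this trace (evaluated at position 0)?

Holds

□(low_ink → ¬active) holds at position 3, which is reachable from 0, so ◇□(low_ink → ¬active) holds.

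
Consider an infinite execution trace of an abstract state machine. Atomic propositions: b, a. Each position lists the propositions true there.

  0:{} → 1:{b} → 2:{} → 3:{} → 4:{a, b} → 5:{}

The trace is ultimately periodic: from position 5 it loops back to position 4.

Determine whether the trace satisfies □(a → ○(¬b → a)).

a → ○(¬b → a) must hold at every position from 0 onward. It fails at position 4, so □(a → ○(¬b → a)) is false.
Positions where a holds: 4.
Check ○(¬b → a) at each: 4→fails.

Does not hold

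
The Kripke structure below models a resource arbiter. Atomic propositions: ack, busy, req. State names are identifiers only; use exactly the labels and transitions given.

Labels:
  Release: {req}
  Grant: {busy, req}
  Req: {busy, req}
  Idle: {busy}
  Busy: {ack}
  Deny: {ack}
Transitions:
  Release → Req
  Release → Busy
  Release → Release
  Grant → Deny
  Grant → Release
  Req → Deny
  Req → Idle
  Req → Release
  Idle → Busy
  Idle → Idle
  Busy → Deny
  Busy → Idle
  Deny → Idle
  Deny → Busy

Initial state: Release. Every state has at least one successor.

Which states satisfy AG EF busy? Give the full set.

{Release, Grant, Req, Idle, Busy, Deny}

States satisfying EF busy: {Release, Grant, Req, Idle, Busy, Deny}.
States satisfying AG EF busy: {Release, Grant, Req, Idle, Busy, Deny}.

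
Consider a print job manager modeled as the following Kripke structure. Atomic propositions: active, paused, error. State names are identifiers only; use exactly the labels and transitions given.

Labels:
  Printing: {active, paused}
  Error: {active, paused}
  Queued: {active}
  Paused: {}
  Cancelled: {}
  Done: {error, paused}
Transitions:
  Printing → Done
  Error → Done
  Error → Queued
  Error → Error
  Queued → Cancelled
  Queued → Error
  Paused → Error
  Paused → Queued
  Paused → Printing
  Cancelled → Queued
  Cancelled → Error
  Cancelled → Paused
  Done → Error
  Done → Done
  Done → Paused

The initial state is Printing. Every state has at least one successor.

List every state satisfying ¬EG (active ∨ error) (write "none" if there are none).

States satisfying active ∨ error: {Printing, Error, Queued, Done}.
States satisfying EG (active ∨ error): {Printing, Error, Queued, Done}.
States satisfying ¬EG (active ∨ error): {Paused, Cancelled}.

{Paused, Cancelled}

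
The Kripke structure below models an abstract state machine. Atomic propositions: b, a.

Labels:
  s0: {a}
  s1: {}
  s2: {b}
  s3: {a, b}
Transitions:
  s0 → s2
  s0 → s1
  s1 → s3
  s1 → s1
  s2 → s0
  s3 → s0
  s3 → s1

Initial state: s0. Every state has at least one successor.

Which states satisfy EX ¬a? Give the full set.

{s0, s1, s3}

States satisfying ¬a: {s1, s2}.
States satisfying EX ¬a: {s0, s1, s3}.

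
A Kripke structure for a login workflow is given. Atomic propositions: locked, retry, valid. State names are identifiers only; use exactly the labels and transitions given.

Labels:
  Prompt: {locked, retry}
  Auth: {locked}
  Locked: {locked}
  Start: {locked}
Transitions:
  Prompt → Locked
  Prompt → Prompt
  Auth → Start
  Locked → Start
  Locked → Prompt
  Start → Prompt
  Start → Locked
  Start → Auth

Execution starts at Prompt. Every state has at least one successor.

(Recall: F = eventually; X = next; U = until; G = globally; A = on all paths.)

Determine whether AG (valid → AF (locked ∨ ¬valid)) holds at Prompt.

States satisfying valid → AF (locked ∨ ¬valid): {Prompt, Auth, Locked, Start}.
States satisfying AG (valid → AF (locked ∨ ¬valid)): {Prompt, Auth, Locked, Start}.
Every state reachable from Prompt satisfies valid → AF (locked ∨ ¬valid).
Prompt ∈ Sat(AG (valid → AF (locked ∨ ¬valid))).

Holds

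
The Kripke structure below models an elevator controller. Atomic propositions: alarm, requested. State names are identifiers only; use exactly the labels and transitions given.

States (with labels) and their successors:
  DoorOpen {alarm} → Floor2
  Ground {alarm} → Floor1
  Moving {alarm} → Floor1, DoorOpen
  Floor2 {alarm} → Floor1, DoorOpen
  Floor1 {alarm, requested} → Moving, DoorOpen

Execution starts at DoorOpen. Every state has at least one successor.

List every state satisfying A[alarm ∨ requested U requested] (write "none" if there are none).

States satisfying alarm ∨ requested: {DoorOpen, Ground, Moving, Floor2, Floor1}.
States satisfying requested: {Floor1}.
States satisfying A[alarm ∨ requested U requested]: {Ground, Floor1}.

{Ground, Floor1}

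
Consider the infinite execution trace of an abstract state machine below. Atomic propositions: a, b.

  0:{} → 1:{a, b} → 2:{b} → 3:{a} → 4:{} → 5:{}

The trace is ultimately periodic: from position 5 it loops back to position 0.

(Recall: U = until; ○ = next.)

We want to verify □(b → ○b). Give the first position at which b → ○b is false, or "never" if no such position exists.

Check b → ○b at each position in order: 0 ✓, 1 ✓.
At position 2 the labels are {b} and the next position 3 has {a}, so b → ○b is false there. This is the first violation.

2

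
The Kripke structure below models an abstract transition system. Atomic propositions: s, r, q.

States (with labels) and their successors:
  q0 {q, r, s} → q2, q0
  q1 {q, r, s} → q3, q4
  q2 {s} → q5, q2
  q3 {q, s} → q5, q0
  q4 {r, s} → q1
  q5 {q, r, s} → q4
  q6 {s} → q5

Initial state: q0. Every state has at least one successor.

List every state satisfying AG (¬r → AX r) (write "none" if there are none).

States satisfying ¬r → AX r: {q0, q1, q3, q4, q5, q6}.
States satisfying AG (¬r → AX r): ∅.

none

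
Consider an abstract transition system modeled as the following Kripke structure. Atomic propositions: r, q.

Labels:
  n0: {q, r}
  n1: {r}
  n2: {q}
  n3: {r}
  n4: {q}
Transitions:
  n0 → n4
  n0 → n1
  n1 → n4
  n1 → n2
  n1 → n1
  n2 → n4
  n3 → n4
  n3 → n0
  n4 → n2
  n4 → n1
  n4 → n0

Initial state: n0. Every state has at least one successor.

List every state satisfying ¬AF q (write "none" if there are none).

{n1}

States satisfying q: {n0, n2, n4}.
States satisfying AF q: {n0, n2, n3, n4}.
States satisfying ¬AF q: {n1}.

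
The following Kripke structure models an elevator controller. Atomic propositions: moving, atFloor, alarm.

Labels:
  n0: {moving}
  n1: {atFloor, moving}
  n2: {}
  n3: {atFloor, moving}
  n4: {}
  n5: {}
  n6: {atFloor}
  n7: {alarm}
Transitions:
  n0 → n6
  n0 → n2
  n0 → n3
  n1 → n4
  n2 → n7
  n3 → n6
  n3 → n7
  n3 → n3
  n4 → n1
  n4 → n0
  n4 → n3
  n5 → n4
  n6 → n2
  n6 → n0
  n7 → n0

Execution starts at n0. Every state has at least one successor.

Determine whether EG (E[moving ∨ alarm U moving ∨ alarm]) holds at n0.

States satisfying E[moving ∨ alarm U moving ∨ alarm]: {n0, n1, n3, n7}.
States satisfying EG (E[moving ∨ alarm U moving ∨ alarm]): {n0, n3, n7}.
n0 ∈ Sat(EG (E[moving ∨ alarm U moving ∨ alarm])).

Yes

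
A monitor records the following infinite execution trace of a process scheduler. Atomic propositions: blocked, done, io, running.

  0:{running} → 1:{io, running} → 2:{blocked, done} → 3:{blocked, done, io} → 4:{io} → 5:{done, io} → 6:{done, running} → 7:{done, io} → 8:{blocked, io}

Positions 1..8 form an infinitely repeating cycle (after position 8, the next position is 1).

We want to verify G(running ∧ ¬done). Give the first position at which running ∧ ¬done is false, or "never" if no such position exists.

2

Check running ∧ ¬done at each position in order: 0 ✓, 1 ✓.
At position 2 the labels are {blocked, done}, so running ∧ ¬done is false there. This is the first violation.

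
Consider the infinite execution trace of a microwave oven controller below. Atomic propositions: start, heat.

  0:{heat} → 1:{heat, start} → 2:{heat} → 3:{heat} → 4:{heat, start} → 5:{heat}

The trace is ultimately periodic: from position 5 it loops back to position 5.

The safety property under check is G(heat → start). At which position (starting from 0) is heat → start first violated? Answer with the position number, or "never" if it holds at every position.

At position 0 the labels are {heat}, so heat → start is false there. This is the first violation.

0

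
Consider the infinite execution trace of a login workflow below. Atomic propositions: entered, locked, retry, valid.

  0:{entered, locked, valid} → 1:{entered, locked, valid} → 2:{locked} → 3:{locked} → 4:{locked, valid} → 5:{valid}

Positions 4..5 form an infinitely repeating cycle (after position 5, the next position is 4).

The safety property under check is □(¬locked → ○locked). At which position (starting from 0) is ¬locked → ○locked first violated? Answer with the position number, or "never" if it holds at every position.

¬locked → ○locked holds at every position 0..5, and those are all the positions the trace ever visits, so the invariant □(¬locked → ○locked) is never violated.

never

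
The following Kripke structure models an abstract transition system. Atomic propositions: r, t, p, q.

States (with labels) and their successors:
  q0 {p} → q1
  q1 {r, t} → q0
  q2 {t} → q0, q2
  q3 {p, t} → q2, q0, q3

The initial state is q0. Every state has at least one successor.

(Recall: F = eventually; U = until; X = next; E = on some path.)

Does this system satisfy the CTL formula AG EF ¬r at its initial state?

Holds

States satisfying EF ¬r: {q0, q1, q2, q3}.
States satisfying AG EF ¬r: {q0, q1, q2, q3}.
Every state reachable from q0 satisfies EF ¬r.
q0 ∈ Sat(AG EF ¬r).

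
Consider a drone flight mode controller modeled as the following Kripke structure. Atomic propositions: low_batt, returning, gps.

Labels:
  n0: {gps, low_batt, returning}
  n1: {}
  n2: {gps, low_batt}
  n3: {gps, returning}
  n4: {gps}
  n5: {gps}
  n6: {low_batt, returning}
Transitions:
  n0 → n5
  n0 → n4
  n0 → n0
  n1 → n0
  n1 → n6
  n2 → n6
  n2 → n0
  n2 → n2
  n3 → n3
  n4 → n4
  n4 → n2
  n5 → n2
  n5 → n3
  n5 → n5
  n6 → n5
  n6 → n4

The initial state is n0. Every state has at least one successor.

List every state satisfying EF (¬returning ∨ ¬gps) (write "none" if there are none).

States satisfying ¬returning ∨ ¬gps: {n1, n2, n4, n5, n6}.
States satisfying EF (¬returning ∨ ¬gps): {n0, n1, n2, n4, n5, n6}.

{n0, n1, n2, n4, n5, n6}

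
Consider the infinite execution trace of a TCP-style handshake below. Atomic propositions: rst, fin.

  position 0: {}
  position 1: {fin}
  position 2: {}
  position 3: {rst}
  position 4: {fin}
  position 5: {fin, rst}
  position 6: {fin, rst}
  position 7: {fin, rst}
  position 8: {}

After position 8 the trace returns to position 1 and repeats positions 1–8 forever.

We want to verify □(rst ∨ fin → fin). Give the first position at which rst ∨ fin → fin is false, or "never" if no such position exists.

Check rst ∨ fin → fin at each position in order: 0 ✓, 1 ✓, 2 ✓.
At position 3 the labels are {rst}, so rst ∨ fin → fin is false there. This is the first violation.

3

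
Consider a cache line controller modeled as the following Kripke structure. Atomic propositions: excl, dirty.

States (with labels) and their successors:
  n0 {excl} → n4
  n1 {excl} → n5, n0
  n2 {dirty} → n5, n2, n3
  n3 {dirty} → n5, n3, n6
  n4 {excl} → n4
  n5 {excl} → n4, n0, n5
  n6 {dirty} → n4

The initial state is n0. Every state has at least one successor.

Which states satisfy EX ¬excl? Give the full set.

{n2, n3}

States satisfying ¬excl: {n2, n3, n6}.
States satisfying EX ¬excl: {n2, n3}.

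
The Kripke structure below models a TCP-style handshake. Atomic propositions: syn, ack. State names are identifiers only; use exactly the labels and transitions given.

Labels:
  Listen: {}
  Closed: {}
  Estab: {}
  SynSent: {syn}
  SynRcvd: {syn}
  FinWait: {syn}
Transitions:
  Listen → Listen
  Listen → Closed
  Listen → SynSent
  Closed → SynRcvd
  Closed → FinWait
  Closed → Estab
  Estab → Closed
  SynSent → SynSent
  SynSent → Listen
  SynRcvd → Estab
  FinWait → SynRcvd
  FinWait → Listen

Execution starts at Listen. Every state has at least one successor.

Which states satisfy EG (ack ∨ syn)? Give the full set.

States satisfying ack ∨ syn: {SynSent, SynRcvd, FinWait}.
States satisfying EG (ack ∨ syn): {SynSent}.

{SynSent}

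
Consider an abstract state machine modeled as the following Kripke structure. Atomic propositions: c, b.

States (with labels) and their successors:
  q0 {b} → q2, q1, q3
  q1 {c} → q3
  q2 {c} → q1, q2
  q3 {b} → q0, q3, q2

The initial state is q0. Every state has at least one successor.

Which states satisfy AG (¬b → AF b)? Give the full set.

none

States satisfying ¬b → AF b: {q0, q1, q3}.
States satisfying AG (¬b → AF b): ∅.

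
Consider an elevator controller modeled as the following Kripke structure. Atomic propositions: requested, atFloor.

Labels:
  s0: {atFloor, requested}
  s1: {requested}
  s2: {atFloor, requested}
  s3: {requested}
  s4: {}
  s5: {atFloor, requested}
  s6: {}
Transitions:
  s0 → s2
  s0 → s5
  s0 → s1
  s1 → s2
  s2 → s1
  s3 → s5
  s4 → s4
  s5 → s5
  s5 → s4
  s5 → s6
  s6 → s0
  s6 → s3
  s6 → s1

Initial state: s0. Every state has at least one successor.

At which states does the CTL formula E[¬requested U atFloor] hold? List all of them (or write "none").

States satisfying ¬requested: {s4, s6}.
States satisfying atFloor: {s0, s2, s5}.
States satisfying E[¬requested U atFloor]: {s0, s2, s5, s6}.

{s0, s2, s5, s6}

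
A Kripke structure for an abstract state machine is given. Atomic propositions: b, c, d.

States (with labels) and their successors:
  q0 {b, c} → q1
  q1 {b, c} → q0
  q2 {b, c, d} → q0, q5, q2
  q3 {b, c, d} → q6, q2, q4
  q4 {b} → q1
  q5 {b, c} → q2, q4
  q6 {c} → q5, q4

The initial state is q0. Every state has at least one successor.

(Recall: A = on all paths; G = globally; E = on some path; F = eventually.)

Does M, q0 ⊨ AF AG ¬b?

Violated

States satisfying AG ¬b: ∅.
States satisfying AF AG ¬b: ∅.
There is a path from q0 along which AG ¬b never holds.
q0 ∉ Sat(AF AG ¬b).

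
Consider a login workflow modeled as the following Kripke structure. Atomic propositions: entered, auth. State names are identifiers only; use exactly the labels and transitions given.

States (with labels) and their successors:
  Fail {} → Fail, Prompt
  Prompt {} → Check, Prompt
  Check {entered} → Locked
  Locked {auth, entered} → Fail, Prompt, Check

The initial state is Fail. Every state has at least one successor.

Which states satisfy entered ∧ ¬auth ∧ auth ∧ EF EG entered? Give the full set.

States satisfying ¬auth: {Fail, Prompt, Check}.
States satisfying entered ∧ ¬auth: {Check}.
States satisfying entered ∧ ¬auth ∧ auth: ∅.
States satisfying EG entered: {Check, Locked}.
States satisfying EF EG entered: {Fail, Prompt, Check, Locked}.
States satisfying entered ∧ ¬auth ∧ auth ∧ EF EG entered: ∅.

none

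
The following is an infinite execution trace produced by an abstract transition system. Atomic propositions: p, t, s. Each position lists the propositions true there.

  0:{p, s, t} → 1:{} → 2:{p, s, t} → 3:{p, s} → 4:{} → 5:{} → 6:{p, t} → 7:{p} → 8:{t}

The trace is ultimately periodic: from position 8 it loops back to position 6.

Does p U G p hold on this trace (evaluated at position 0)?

Does not hold

Walking from position 0: at position 1, G p has not yet held and p fails, so p U G p is false.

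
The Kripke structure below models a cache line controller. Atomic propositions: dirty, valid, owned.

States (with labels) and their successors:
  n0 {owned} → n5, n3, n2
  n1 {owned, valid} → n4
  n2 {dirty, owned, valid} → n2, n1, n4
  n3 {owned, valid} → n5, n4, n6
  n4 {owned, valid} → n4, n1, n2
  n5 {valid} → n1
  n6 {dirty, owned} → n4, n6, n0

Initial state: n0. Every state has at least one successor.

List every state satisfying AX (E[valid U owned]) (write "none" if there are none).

States satisfying E[valid U owned]: {n0, n1, n2, n3, n4, n5, n6}.
States satisfying AX (E[valid U owned]): {n0, n1, n2, n3, n4, n5, n6}.

{n0, n1, n2, n3, n4, n5, n6}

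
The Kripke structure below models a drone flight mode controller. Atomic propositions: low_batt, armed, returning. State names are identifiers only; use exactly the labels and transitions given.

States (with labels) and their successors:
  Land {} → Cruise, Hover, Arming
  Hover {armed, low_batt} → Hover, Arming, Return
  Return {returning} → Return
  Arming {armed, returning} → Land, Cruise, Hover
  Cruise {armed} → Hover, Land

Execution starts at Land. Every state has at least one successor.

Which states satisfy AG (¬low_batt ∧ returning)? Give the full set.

{Return}

States satisfying ¬low_batt ∧ returning: {Return, Arming}.
States satisfying AG (¬low_batt ∧ returning): {Return}.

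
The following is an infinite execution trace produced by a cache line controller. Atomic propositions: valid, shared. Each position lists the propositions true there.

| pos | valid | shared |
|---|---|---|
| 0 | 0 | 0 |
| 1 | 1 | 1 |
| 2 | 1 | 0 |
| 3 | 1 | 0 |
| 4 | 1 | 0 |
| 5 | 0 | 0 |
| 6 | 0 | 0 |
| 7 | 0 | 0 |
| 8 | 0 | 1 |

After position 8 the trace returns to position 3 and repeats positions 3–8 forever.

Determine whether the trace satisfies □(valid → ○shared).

valid → ○shared must hold at every position from 0 onward. It fails at position 1, so □(valid → ○shared) is false.
Positions where valid holds: 1, 2, 3, 4.
Check ○shared at each: 1→fails, 2→fails, 3→fails, 4→fails.

Does not hold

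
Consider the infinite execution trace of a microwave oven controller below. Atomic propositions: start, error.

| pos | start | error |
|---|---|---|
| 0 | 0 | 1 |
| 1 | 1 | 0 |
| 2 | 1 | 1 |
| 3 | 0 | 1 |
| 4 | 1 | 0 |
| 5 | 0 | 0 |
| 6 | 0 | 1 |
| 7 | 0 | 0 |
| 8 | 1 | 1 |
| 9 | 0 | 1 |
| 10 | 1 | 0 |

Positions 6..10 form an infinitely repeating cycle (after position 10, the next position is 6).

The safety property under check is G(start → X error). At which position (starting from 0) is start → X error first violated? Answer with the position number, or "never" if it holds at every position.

4

Check start → X error at each position in order: 0 ✓, 1 ✓, 2 ✓, 3 ✓.
At position 4 the labels are {start} and the next position 5 has {}, so start → X error is false there. This is the first violation.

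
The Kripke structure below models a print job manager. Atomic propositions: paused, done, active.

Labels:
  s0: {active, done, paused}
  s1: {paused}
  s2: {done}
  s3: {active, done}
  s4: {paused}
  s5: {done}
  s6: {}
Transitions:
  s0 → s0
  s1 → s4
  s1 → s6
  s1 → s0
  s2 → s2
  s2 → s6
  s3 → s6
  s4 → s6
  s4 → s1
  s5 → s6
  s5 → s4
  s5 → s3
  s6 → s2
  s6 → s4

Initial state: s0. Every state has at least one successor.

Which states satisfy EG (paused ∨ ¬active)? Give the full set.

{s0, s1, s2, s4, s5, s6}

States satisfying paused ∨ ¬active: {s0, s1, s2, s4, s5, s6}.
States satisfying EG (paused ∨ ¬active): {s0, s1, s2, s4, s5, s6}.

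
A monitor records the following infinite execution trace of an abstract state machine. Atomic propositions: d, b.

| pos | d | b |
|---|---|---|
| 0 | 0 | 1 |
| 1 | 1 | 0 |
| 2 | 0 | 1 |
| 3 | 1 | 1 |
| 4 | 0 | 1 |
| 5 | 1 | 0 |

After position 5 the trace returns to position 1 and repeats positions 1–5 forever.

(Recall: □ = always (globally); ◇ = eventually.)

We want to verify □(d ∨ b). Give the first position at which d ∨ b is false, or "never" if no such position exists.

d ∨ b holds at every position 0..5, and those are all the positions the trace ever visits, so the invariant □(d ∨ b) is never violated.

never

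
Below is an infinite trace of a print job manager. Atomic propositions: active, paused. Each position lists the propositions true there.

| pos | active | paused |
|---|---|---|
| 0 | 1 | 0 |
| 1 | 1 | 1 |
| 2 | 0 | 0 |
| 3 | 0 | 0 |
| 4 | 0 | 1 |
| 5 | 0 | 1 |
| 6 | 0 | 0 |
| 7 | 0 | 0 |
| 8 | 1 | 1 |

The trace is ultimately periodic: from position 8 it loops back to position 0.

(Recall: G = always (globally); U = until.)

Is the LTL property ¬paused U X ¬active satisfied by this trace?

Yes

Walking from position 0: X ¬active first holds at position 1, and ¬paused holds at every earlier position along the way, so ¬paused U X ¬active holds.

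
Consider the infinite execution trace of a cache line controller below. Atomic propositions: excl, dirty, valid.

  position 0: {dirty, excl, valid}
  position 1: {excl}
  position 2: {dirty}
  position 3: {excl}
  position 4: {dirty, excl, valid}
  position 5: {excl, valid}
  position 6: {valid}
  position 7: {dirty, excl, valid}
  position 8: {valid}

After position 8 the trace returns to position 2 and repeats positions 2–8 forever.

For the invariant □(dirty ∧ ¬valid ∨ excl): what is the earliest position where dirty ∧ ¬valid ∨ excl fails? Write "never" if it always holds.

Check dirty ∧ ¬valid ∨ excl at each position in order: 0 ✓, 1 ✓, 2 ✓, 3 ✓, 4 ✓, 5 ✓.
At position 6 the labels are {valid}, so dirty ∧ ¬valid ∨ excl is false there. This is the first violation.

6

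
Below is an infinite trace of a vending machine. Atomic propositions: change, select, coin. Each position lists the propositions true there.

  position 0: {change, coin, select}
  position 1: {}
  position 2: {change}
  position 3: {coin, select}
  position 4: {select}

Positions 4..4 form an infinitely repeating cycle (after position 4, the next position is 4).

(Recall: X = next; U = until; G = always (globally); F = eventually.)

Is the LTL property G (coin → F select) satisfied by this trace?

coin → F select holds at every position 0..4, and those are all positions ever visited, so G (coin → F select) holds.
Positions where coin holds: 0, 3.
Check F select at each: 0→ok, 3→ok.

Holds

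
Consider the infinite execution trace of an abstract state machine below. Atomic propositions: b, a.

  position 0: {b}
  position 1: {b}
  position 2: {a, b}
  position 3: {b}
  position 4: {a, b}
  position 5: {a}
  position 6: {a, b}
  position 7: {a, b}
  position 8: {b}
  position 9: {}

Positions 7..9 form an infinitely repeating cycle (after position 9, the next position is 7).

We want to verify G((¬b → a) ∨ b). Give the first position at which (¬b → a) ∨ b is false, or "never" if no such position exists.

Check (¬b → a) ∨ b at each position in order: 0 ✓, 1 ✓, 2 ✓, 3 ✓, 4 ✓, 5 ✓, 6 ✓, 7 ✓, 8 ✓.
At position 9 the labels are {}, so (¬b → a) ∨ b is false there. This is the first violation.

9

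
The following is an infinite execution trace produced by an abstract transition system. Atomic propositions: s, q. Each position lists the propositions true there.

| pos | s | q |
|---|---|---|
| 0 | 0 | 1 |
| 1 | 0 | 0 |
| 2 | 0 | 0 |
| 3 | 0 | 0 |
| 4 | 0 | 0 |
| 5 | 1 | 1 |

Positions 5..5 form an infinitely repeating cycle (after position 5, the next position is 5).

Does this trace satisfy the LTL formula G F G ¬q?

F G ¬q must hold at every position from 0 onward. It fails at position 0, so G F G ¬q is false.

Does not hold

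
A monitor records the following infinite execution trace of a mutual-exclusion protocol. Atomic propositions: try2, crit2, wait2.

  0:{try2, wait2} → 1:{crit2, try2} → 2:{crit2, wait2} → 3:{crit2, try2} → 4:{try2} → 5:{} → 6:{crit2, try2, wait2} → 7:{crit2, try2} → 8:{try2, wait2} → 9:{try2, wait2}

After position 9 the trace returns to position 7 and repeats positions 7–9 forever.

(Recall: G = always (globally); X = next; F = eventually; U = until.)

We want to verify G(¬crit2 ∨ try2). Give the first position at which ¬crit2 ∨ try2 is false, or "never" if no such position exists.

Check ¬crit2 ∨ try2 at each position in order: 0 ✓, 1 ✓.
At position 2 the labels are {crit2, wait2}, so ¬crit2 ∨ try2 is false there. This is the first violation.

2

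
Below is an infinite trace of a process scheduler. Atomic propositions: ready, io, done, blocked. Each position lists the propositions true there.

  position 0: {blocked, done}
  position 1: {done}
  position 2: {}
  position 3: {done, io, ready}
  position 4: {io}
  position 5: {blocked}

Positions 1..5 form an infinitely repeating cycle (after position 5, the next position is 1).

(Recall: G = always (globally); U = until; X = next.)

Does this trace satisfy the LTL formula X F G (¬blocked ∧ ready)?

The position after 0 is 1; F G (¬blocked ∧ ready) is false there.

Does not hold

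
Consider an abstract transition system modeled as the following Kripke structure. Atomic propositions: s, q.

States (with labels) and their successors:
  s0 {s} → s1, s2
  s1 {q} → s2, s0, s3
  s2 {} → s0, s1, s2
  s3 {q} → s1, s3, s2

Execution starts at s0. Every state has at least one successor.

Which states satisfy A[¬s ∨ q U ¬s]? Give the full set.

States satisfying ¬s ∨ q: {s1, s2, s3}.
States satisfying ¬s: {s1, s2, s3}.
States satisfying A[¬s ∨ q U ¬s]: {s1, s2, s3}.

{s1, s2, s3}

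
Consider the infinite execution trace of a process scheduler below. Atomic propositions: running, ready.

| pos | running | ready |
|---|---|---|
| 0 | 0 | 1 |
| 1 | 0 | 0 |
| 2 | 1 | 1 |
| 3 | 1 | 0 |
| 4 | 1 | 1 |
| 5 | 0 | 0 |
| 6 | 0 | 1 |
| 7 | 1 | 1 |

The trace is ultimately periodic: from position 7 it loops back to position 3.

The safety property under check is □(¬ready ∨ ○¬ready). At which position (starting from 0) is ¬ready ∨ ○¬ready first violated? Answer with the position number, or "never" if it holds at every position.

Check ¬ready ∨ ○¬ready at each position in order: 0 ✓, 1 ✓, 2 ✓, 3 ✓, 4 ✓, 5 ✓.
At position 6 the labels are {ready} and the next position 7 has {ready, running}, so ¬ready ∨ ○¬ready is false there. This is the first violation.

6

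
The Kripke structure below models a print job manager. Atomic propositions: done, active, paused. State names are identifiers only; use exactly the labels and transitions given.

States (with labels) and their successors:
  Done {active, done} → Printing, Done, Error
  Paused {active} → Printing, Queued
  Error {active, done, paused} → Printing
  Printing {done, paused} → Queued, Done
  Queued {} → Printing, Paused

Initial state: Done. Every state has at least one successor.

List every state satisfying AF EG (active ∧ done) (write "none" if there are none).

{Done}

States satisfying EG (active ∧ done): {Done}.
States satisfying AF EG (active ∧ done): {Done}.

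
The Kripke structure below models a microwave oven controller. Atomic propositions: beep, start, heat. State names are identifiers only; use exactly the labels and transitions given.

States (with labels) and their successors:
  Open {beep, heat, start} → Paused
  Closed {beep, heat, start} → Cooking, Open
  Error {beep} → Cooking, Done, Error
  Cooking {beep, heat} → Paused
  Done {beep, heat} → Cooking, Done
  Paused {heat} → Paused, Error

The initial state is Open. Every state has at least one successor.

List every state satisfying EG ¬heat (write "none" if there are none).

{Error}

States satisfying ¬heat: {Error}.
States satisfying EG ¬heat: {Error}.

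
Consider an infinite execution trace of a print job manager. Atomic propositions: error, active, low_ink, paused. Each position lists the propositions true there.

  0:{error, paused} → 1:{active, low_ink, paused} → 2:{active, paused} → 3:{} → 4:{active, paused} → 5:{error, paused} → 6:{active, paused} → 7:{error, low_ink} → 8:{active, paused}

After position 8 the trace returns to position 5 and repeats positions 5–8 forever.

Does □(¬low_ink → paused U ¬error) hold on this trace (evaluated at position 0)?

¬low_ink → paused U ¬error holds at every position 0..8, and those are all positions ever visited, so □(¬low_ink → paused U ¬error) holds.
Positions where ¬low_ink holds: 0, 2, 3, 4, 5, 6, 8.
Check paused U ¬error at each: 0→ok, 2→ok, 3→ok, 4→ok, 5→ok, 6→ok, 8→ok.

Yes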